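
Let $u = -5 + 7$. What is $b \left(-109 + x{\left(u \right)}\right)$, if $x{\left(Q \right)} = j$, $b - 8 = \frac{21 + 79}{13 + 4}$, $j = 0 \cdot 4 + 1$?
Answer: $- \frac{25488}{17} \approx -1499.3$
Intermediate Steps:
$j = 1$ ($j = 0 + 1 = 1$)
$u = 2$
$b = \frac{236}{17}$ ($b = 8 + \frac{21 + 79}{13 + 4} = 8 + \frac{100}{17} = \frac{236}{17} \approx 13.882$)
$x{\left(Q \right)} = 1$
$b \left(-109 + x{\left(u \right)}\right) = \frac{236 \left(-109 + 1\right)}{17} = \frac{236}{17} \left(-108\right) = - \frac{25488}{17}$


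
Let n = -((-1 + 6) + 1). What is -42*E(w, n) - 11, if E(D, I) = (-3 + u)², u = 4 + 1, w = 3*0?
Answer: -179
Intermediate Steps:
w = 0
n = -6 (n = -(5 + 1) = -1*6 = -6)
u = 5
E(D, I) = 4 (E(D, I) = (-3 + 5)² = 2² = 4)
-42*E(w, n) - 11 = -42*4 - 11 = -168 - 11 = -179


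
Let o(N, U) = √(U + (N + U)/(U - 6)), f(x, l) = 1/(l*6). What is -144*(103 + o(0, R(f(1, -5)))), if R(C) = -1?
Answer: -14832 - 144*I*√42/7 ≈ -14832.0 - 133.32*I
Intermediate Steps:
f(x, l) = 1/(6*l)
o(N, U) = √(U + (N + U)/(-6 + U))
-144*(103 + o(0, R(f(1, -5)))) = -144*(103 + √((0 - 1 - (-6 - 1))/(-6 - 1))) = -144*(103 + √((0 - 1 - 1*(-7))/(-7))) = -144*(103 + √(-(0 - 1 + 7)/7)) = -144*(103 + √(-⅐*6)) = -144*(103 + √(-6/7)) = -144*(103 + I*√42/7) = -14832 - 144*I*√42/7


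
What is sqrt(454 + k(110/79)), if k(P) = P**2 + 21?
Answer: 5*sqrt(119063)/79 ≈ 21.839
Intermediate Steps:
k(P) = 21 + P**2
sqrt(454 + k(110/79)) = sqrt(454 + (21 + (110/79)**2)) = sqrt(454 + (21 + 12100/6241)) = sqrt(454 + 143161/6241) = sqrt(2976575/6241) = 5*sqrt(119063)/79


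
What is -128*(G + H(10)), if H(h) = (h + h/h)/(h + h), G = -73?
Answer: 46368/5 ≈ 9273.6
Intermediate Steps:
H(h) = (1 + h)/(2*h) (H(h) = (h + 1)/((2*h)) = (1 + h)*(1/(2*h)) = (1 + h)/(2*h))
-128*(G + H(10)) = -128*(-73 + (½)*(1 + 10)/10) = -128*(-73 + (½)*(⅒)*11) = -128*(-73 + 11/20) = -128*(-1449/20) = 46368/5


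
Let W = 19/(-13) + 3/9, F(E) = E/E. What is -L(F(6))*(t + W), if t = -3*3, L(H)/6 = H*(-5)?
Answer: -3950/13 ≈ -303.85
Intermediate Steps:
F(E) = 1
L(H) = -30*H (L(H) = 6*(H*(-5)) = 6*(-5*H) = -30*H)
W = -44/39 (W = 19*(-1/13) + 3*(⅑) = -19/13 + ⅓ = -44/39 ≈ -1.1282)
t = -9
-L(F(6))*(t + W) = -(-30*1)*(-9 - 44/39) = -(-30)*(-395)/39 = -1*3950/13 = -3950/13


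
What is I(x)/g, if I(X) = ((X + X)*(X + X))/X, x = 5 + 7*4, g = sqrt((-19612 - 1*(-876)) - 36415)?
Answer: -132*I*sqrt(55151)/55151 ≈ -0.56208*I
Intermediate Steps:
g = I*sqrt(55151) (g = sqrt((-19612 + 876) - 36415) = sqrt(-18736 - 36415) = sqrt(-55151) = I*sqrt(55151) ≈ 234.84*I)
x = 33 (x = 5 + 28 = 33)
I(X) = 4*X (I(X) = ((2*X)*(2*X))/X = (4*X**2)/X = 4*X)
I(x)/g = (4*33)/((I*sqrt(55151))) = 132*(-I*sqrt(55151)/55151) = -132*I*sqrt(55151)/55151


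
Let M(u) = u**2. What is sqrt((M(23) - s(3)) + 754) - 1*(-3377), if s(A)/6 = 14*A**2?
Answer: 3377 + sqrt(527) ≈ 3400.0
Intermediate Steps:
s(A) = 84*A**2 (s(A) = 6*(14*A**2) = 84*A**2)
sqrt((M(23) - s(3)) + 754) - 1*(-3377) = sqrt((23**2 - 84*3**2) + 754) - 1*(-3377) = sqrt((529 - 84*9) + 754) + 3377 = sqrt((529 - 1*756) + 754) + 3377 = sqrt((529 - 756) + 754) + 3377 = sqrt(-227 + 754) + 3377 = sqrt(527) + 3377 = 3377 + sqrt(527)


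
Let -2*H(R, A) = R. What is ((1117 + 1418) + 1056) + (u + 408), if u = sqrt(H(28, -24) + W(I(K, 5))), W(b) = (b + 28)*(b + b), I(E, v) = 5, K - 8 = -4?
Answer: 3999 + 2*sqrt(79) ≈ 4016.8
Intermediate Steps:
K = 4 (K = 8 - 4 = 4)
W(b) = 2*b*(28 + b) (W(b) = (28 + b)*(2*b) = 2*b*(28 + b))
H(R, A) = -R/2
u = 2*sqrt(79) (u = sqrt(-1/2*28 + 2*5*(28 + 5)) = sqrt(-14 + 2*5*33) = sqrt(-14 + 330) = sqrt(316) = 2*sqrt(79) ≈ 17.776)
((1117 + 1418) + 1056) + (u + 408) = ((1117 + 1418) + 1056) + (2*sqrt(79) + 408) = (2535 + 1056) + (408 + 2*sqrt(79)) = 3591 + (408 + 2*sqrt(79)) = 3999 + 2*sqrt(79)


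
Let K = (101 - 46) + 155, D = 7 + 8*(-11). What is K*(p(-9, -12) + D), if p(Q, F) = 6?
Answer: -15750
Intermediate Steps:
D = -81 (D = 7 - 88 = -81)
K = 210 (K = 55 + 155 = 210)
K*(p(-9, -12) + D) = 210*(6 - 81) = 210*(-75) = -15750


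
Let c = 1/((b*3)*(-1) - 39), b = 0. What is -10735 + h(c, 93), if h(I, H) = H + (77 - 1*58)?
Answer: -10623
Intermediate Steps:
c = -1/39 (c = 1/((0*3)*(-1) - 39) = 1/(0*(-1) - 39) = 1/(0 - 39) = 1/(-39) = -1/39 ≈ -0.025641)
h(I, H) = 19 + H (h(I, H) = H + (77 - 58) = H + 19 = 19 + H)
-10735 + h(c, 93) = -10735 + (19 + 93) = -10735 + 112 = -10623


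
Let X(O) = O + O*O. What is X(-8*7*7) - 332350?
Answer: -179078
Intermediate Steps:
X(O) = O + O²
X(-8*7*7) - 332350 = (-8*7*7)*(1 - 8*7*7) - 332350 = (-56*7)*(1 - 56*7) - 332350 = -392*(1 - 392) - 332350 = -392*(-391) - 332350 = 153272 - 332350 = -179078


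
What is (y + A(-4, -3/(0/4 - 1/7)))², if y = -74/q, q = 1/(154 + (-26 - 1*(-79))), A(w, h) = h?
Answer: 233998209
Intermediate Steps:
q = 1/207 (q = 1/(154 + (-26 + 79)) = 1/(154 + 53) = 1/207 ≈ 0.0048309)
y = -15318 (y = -74/1/207 = -74*207 = -15318)
(y + A(-4, -3/(0/4 - 1/7)))² = (-15318 - 3/(0/4 - 1/7))² = (-15318 - 3/(0*(¼) - 1*⅐))² = (-15318 - 3/(0 - ⅐))² = (-15318 - 3/(-⅐))² = (-15318 - 3*(-7))² = (-15318 + 21)² = (-15297)² = 233998209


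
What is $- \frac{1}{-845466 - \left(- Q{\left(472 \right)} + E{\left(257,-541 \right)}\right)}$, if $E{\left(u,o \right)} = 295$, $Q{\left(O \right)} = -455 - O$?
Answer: $\frac{1}{846688} \approx 1.1811 \cdot 10^{-6}$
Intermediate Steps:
$- \frac{1}{-845466 - \left(- Q{\left(472 \right)} + E{\left(257,-541 \right)}\right)} = - \frac{1}{-845466 - 1222} = - \frac{1}{-846688} = \left(-1\right) \left(- \frac{1}{846688}\right) = \frac{1}{846688}$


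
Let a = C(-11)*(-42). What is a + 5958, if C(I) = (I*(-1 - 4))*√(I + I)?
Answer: 5958 - 2310*I*√22 ≈ 5958.0 - 10835.0*I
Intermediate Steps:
C(I) = -5*√2*I^(3/2) (C(I) = (I*(-5))*√(2*I) = (-5*I)*(√2*√I) = -5*√2*I^(3/2))
a = -2310*I*√22 (a = -5*√2*(-11)^(3/2)*(-42) = -5*√2*(-11*I*√11)*(-42) = (55*I*√22)*(-42) = -2310*I*√22 ≈ -10835.0*I)
a + 5958 = -2310*I*√22 + 5958 = 5958 - 2310*I*√22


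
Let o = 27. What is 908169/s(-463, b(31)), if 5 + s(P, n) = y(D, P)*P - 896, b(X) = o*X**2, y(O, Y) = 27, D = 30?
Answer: -908169/13402 ≈ -67.764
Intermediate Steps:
b(X) = 27*X**2
s(P, n) = -901 + 27*P (s(P, n) = -5 + (27*P - 896) = -5 + (-896 + 27*P) = -901 + 27*P)
908169/s(-463, b(31)) = 908169/(-901 + 27*(-463)) = 908169/(-901 - 12501) = 908169/(-13402) = 908169*(-1/13402) = -908169/13402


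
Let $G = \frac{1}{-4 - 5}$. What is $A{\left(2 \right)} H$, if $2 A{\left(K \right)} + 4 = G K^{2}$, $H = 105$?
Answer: $- \frac{700}{3} \approx -233.33$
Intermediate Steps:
$G = - \frac{1}{9}$ ($G = \frac{1}{-9} = - \frac{1}{9} \approx -0.11111$)
$A{\left(K \right)} = -2 - \frac{K^{2}}{18}$ ($A{\left(K \right)} = -2 + \frac{\left(- \frac{1}{9}\right) K^{2}}{2} = -2 - \frac{K^{2}}{18}$)
$A{\left(2 \right)} H = \left(-2 - \frac{2^{2}}{18}\right) 105 = \left(-2 - \frac{2}{9}\right) 105 = \left(- \frac{20}{9}\right) 105 = - \frac{700}{3}$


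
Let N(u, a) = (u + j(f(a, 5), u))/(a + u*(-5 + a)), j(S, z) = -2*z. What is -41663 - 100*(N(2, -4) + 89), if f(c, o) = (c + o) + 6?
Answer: -556293/11 ≈ -50572.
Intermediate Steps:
f(c, o) = 6 + c + o
N(u, a) = -u/(a + u*(-5 + a)) (N(u, a) = (u - 2*u)/(a + u*(-5 + a)) = (-u)/(a + u*(-5 + a)) = -u/(a + u*(-5 + a)))
-41663 - 100*(N(2, -4) + 89) = -41663 - 100*(-1*2/(-4 - 5*2 - 4*2) + 89) = -41663 - 100*(-1*2/(-4 - 10 - 8) + 89) = -41663 - 100*(-1*2/(-22) + 89) = -41663 - 100*(-1*2*(-1/22) + 89) = -41663 - 100*(1/11 + 89) = -41663 - 100*980/11 = -41663 - 98000/11 = -556293/11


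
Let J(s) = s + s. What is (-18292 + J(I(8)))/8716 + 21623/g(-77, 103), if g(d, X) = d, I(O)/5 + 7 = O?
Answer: -13562413/47938 ≈ -282.92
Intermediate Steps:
I(O) = -35 + 5*O
J(s) = 2*s
(-18292 + J(I(8)))/8716 + 21623/g(-77, 103) = (-18292 + 2*(-35 + 5*8))/8716 + 21623/(-77) = (-18292 + 2*(-35 + 40))*(1/8716) + 21623*(-1/77) = (-18292 + 2*5)*(1/8716) - 3089/11 = (-18292 + 10)*(1/8716) - 3089/11 = -18282*1/8716 - 3089/11 = -9141/4358 - 3089/11 = -13562413/47938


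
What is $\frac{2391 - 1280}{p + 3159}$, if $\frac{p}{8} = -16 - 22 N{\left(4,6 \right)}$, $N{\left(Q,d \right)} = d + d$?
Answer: $\frac{1111}{919} \approx 1.2089$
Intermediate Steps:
$N{\left(Q,d \right)} = 2 d$
$p = -2240$ ($p = 8 \left(-16 - 22 \cdot 2 \cdot 6\right) = 8 \left(-16 - 264\right) = 8 \left(-280\right) = -2240$)
$\frac{2391 - 1280}{p + 3159} = \frac{2391 - 1280}{-2240 + 3159} = \frac{1111}{919}$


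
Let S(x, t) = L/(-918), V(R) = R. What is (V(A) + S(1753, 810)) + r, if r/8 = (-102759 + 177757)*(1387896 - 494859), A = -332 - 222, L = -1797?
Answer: 163957220721923/306 ≈ 5.3581e+11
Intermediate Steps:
A = -554
S(x, t) = 599/306 (S(x, t) = -1797/(-918) = -1797*(-1/918) = 599/306)
r = 535807911408 (r = 8*((-102759 + 177757)*(1387896 - 494859)) = 8*(74998*893037) = 8*66975988926 = 535807911408)
(V(A) + S(1753, 810)) + r = (-554 + 599/306) + 535807911408 = -168925/306 + 535807911408 = 163957220721923/306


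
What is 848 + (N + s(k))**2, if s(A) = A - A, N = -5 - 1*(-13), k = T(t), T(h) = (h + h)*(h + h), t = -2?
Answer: 912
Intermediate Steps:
T(h) = 4*h**2 (T(h) = (2*h)*(2*h) = 4*h**2)
k = 16 (k = 4*(-2)**2 = 4*4 = 16)
N = 8 (N = -5 + 13 = 8)
s(A) = 0
848 + (N + s(k))**2 = 848 + (8 + 0)**2 = 848 + 8**2 = 848 + 64 = 912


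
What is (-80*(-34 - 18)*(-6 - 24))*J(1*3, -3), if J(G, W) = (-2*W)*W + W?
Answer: 2620800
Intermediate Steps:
J(G, W) = W - 2*W**2 (J(G, W) = -2*W**2 + W = W - 2*W**2)
(-80*(-34 - 18)*(-6 - 24))*J(1*3, -3) = (-80*(-34 - 18)*(-6 - 24))*(-3*(1 - 2*(-3))) = (-(-4160)*(-30))*(-3*(1 + 6)) = (-80*1560)*(-3*7) = -124800*(-21) = 2620800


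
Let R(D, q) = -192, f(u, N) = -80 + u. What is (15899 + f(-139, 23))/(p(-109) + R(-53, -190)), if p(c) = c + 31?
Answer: -1568/27 ≈ -58.074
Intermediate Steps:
p(c) = 31 + c
(15899 + f(-139, 23))/(p(-109) + R(-53, -190)) = (15899 + (-80 - 139))/((31 - 109) - 192) = (15899 - 219)/(-78 - 192) = 15680/(-270) = 15680*(-1/270) = -1568/27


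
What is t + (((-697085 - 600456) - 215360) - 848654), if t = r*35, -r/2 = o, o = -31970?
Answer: -123655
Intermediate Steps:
r = 63940 (r = -2*(-31970) = 63940)
t = 2237900 (t = 63940*35 = 2237900)
t + (((-697085 - 600456) - 215360) - 848654) = 2237900 + (((-697085 - 600456) - 215360) - 848654) = 2237900 + ((-1297541 - 215360) - 848654) = 2237900 + (-1512901 - 848654) = 2237900 - 2361555 = -123655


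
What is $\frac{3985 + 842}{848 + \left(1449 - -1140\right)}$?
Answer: $\frac{4827}{3437} \approx 1.4044$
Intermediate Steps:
$\frac{3985 + 842}{848 + \left(1449 - -1140\right)} = \frac{4827}{848 + \left(1449 + 1140\right)} = \frac{4827}{848 + 2589} = \frac{4827}{3437}$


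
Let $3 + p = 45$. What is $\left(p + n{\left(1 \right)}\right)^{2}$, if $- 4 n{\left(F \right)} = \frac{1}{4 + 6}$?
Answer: $\frac{2819041}{1600} \approx 1761.9$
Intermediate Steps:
$p = 42$ ($p = -3 + 45 = 42$)
$n{\left(F \right)} = - \frac{1}{40}$ ($n{\left(F \right)} = - \frac{1}{4 \left(4 + 6\right)} = - \frac{1}{4 \cdot 10} = \left(- \frac{1}{4}\right) \frac{1}{10} = - \frac{1}{40}$)
$\left(p + n{\left(1 \right)}\right)^{2} = \left(42 - \frac{1}{40}\right)^{2} = \left(\frac{1679}{40}\right)^{2} = \frac{2819041}{1600}$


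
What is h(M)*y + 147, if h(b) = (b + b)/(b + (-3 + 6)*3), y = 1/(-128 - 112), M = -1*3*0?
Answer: 147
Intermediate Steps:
M = 0 (M = -3*0 = 0)
y = -1/240 (y = 1/(-240) = -1/240 ≈ -0.0041667)
h(b) = 2*b/(9 + b) (h(b) = (2*b)/(b + 3*3) = (2*b)/(b + 9) = (2*b)/(9 + b) = 2*b/(9 + b))
h(M)*y + 147 = (2*0/(9 + 0))*(-1/240) + 147 = (2*0/9)*(-1/240) + 147 = (2*0*(⅑))*(-1/240) + 147 = 0*(-1/240) + 147 = 0 + 147 = 147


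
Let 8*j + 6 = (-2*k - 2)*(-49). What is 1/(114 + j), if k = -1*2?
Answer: 1/101 ≈ 0.0099010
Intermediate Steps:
k = -2
j = -13 (j = -¾ + ((-2*(-2) - 2)*(-49))/8 = -¾ + ((4 - 2)*(-49))/8 = -¾ + (2*(-49))/8 = -¾ + (⅛)*(-98) = -¾ - 49/4 = -13)
1/(114 + j) = 1/(114 - 13) = 1/101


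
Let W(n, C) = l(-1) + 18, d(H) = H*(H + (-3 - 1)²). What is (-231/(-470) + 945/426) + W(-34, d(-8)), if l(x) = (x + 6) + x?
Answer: 412283/16685 ≈ 24.710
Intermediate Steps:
l(x) = 6 + 2*x (l(x) = (6 + x) + x = 6 + 2*x)
d(H) = H*(16 + H) (d(H) = H*(H + (-4)²) = H*(H + 16) = H*(16 + H))
W(n, C) = 22 (W(n, C) = (6 + 2*(-1)) + 18 = (6 - 2) + 18 = 4 + 18 = 22)
(-231/(-470) + 945/426) + W(-34, d(-8)) = (-231/(-470) + 945/426) + 22 = (-231*(-1/470) + 945*(1/426)) + 22 = (231/470 + 315/142) + 22 = 45213/16685 + 22 = 412283/16685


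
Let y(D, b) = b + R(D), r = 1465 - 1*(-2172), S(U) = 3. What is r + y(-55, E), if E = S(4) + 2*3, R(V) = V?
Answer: 3591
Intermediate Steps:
r = 3637 (r = 1465 + 2172 = 3637)
E = 9 (E = 3 + 2*3 = 3 + 6 = 9)
y(D, b) = D + b (y(D, b) = b + D = D + b)
r + y(-55, E) = 3637 + (-55 + 9) = 3637 - 46 = 3591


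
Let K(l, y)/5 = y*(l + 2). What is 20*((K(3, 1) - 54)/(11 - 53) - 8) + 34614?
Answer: 723824/21 ≈ 34468.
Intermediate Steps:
K(l, y) = 5*y*(2 + l) (K(l, y) = 5*(y*(l + 2)) = 5*(y*(2 + l)) = 5*y*(2 + l))
20*((K(3, 1) - 54)/(11 - 53) - 8) + 34614 = 20*((5*1*(2 + 3) - 54)/(11 - 53) - 8) + 34614 = 20*((5*1*5 - 54)/(-42) - 8) + 34614 = 20*((25 - 54)*(-1/42) - 8) + 34614 = 20*(-29*(-1/42) - 8) + 34614 = 20*(29/42 - 8) + 34614 = 20*(-307/42) + 34614 = -3070/21 + 34614 = 723824/21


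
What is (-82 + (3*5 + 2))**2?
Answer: 4225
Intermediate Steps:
(-82 + (3*5 + 2))**2 = (-82 + (15 + 2))**2 = (-82 + 17)**2 = (-65)**2 = 4225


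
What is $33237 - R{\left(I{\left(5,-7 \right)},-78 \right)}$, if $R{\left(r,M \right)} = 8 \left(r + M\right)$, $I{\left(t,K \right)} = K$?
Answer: $33917$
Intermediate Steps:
$R{\left(r,M \right)} = 8 M + 8 r$ ($R{\left(r,M \right)} = 8 \left(M + r\right) = 8 M + 8 r$)
$33237 - R{\left(I{\left(5,-7 \right)},-78 \right)} = 33237 - \left(8 \left(-78\right) + 8 \left(-7\right)\right) = 33237 - \left(-624 - 56\right) = 33237 - -680 = 33237 + 680 = 33917$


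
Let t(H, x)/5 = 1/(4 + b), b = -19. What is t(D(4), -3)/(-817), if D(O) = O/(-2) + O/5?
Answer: 1/2451 ≈ 0.00040800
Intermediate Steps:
D(O) = -3*O/10 (D(O) = O*(-½) + O*(⅕) = -O/2 + O/5 = -3*O/10)
t(H, x) = -⅓ (t(H, x) = 5/(4 - 19) = 5/(-15) = 5*(-1/15) = -⅓)
t(D(4), -3)/(-817) = -⅓/(-817) = -⅓*(-1/817) = 1/2451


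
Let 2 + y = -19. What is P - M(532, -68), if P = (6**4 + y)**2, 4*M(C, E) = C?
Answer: 1625492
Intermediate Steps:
M(C, E) = C/4
y = -21 (y = -2 - 19 = -21)
P = 1625625 (P = (6**4 - 21)**2 = (1296 - 21)**2 = 1275**2 = 1625625)
P - M(532, -68) = 1625625 - 532/4 = 1625625 - 1*133 = 1625625 - 133 = 1625492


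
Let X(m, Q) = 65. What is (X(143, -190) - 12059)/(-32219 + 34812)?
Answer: -11994/2593 ≈ -4.6255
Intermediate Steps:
(X(143, -190) - 12059)/(-32219 + 34812) = (65 - 12059)/(-32219 + 34812) = -11994/2593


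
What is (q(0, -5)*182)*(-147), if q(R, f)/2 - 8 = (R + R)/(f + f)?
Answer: -428064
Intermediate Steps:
q(R, f) = 16 + 2*R/f (q(R, f) = 16 + 2*((R + R)/(f + f)) = 16 + 2*((2*R)/((2*f))) = 16 + 2*((2*R)*(1/(2*f))) = 16 + 2*(R/f) = 16 + 2*R/f)
(q(0, -5)*182)*(-147) = ((16 + 2*0/(-5))*182)*(-147) = ((16 + 2*0*(-⅕))*182)*(-147) = ((16 + 0)*182)*(-147) = (16*182)*(-147) = 2912*(-147) = -428064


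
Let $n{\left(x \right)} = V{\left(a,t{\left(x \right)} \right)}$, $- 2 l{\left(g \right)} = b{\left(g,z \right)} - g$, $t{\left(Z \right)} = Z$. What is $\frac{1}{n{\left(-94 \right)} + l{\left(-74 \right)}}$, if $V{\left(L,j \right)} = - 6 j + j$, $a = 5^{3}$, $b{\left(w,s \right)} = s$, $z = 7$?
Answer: $\frac{2}{859} \approx 0.0023283$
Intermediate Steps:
$a = 125$
$V{\left(L,j \right)} = - 5 j$
$l{\left(g \right)} = - \frac{7}{2} + \frac{g}{2}$ ($l{\left(g \right)} = - \frac{7 - g}{2} = - \frac{7}{2} + \frac{g}{2}$)
$n{\left(x \right)} = - 5 x$
$\frac{1}{n{\left(-94 \right)} + l{\left(-74 \right)}} = \frac{1}{\left(-5\right) \left(-94\right) + \left(- \frac{7}{2} + \frac{1}{2} \left(-74\right)\right)} = \frac{1}{470 - \frac{81}{2}} = \frac{1}{\frac{859}{2}} = \frac{2}{859}$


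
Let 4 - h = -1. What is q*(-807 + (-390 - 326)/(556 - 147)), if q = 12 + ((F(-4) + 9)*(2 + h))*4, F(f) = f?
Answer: -50278408/409 ≈ -1.2293e+5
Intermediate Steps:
h = 5 (h = 4 - 1*(-1) = 4 + 1 = 5)
q = 152 (q = 12 + ((-4 + 9)*(2 + 5))*4 = 12 + (5*7)*4 = 12 + 35*4 = 12 + 140 = 152)
q*(-807 + (-390 - 326)/(556 - 147)) = 152*(-807 + (-390 - 326)/(556 - 147)) = 152*(-807 - 716/409) = 152*(-330779/409) = -50278408/409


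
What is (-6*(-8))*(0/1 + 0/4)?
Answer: 0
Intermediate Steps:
(-6*(-8))*(0/1 + 0/4) = 48*(0*1 + 0*(1/4)) = 48*(0 + 0) = 48*0 = 0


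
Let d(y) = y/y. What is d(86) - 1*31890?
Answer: -31889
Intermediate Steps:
d(y) = 1
d(86) - 1*31890 = 1 - 1*31890 = 1 - 31890 = -31889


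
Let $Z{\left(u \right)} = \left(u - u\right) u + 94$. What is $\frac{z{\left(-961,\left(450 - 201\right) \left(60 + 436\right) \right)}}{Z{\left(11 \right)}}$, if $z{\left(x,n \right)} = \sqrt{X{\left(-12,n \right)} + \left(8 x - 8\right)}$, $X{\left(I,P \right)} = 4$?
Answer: $\frac{i \sqrt{1923}}{47} \approx 0.93302 i$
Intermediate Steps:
$z{\left(x,n \right)} = \sqrt{-4 + 8 x}$ ($z{\left(x,n \right)} = \sqrt{4 + \left(8 x - 8\right)} = \sqrt{4 + \left(-8 + 8 x\right)} = \sqrt{-4 + 8 x}$)
$Z{\left(u \right)} = 94$ ($Z{\left(u \right)} = 0 u + 94 = 0 + 94 = 94$)
$\frac{z{\left(-961,\left(450 - 201\right) \left(60 + 436\right) \right)}}{Z{\left(11 \right)}} = \frac{2 \sqrt{-1 + 2 \left(-961\right)}}{94} = 2 \sqrt{-1 - 1922} \cdot \frac{1}{94} = 2 \sqrt{-1923} \cdot \frac{1}{94} = 2 i \sqrt{1923} \cdot \frac{1}{94} = \frac{i \sqrt{1923}}{47}$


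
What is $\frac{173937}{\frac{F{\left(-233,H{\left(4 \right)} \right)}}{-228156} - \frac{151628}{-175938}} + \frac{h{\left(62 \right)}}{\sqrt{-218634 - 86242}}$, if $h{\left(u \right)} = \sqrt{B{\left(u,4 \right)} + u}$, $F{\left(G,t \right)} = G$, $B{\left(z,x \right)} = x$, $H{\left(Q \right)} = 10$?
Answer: $\frac{1163676515753556}{5772638587} - \frac{i \sqrt{246}}{1066} \approx 2.0158 \cdot 10^{5} - 0.014713 i$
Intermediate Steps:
$h{\left(u \right)} = \sqrt{4 + u}$
$\frac{173937}{\frac{F{\left(-233,H{\left(4 \right)} \right)}}{-228156} - \frac{151628}{-175938}} + \frac{h{\left(62 \right)}}{\sqrt{-218634 - 86242}} = \frac{173937}{- \frac{233}{-228156} - \frac{151628}{-175938}} + \frac{\sqrt{4 + 62}}{\sqrt{-218634 - 86242}} = \frac{173937}{\left(-233\right) \left(- \frac{1}{228156}\right) - - \frac{75814}{87969}} + \frac{\sqrt{66}}{\sqrt{-304876}} = \frac{173937}{\frac{233}{228156} + \frac{75814}{87969}} + \frac{\sqrt{66}}{26 i \sqrt{451}} = \frac{173937}{\frac{5772638587}{6690218388}} + \sqrt{66} \left(- \frac{i \sqrt{451}}{11726}\right) = 173937 \cdot \frac{6690218388}{5772638587} - \frac{i \sqrt{246}}{1066} = \frac{1163676515753556}{5772638587} - \frac{i \sqrt{246}}{1066}$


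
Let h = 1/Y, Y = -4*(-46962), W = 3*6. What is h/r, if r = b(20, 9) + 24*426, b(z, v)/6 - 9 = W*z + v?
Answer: 1/2346597216 ≈ 4.2615e-10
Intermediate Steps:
W = 18
b(z, v) = 54 + 6*v + 108*z (b(z, v) = 54 + 6*(18*z + v) = 54 + 6*(v + 18*z) = 54 + (6*v + 108*z) = 54 + 6*v + 108*z)
Y = 187848
r = 12492 (r = (54 + 6*9 + 108*20) + 24*426 = (54 + 54 + 2160) + 10224 = 2268 + 10224 = 12492)
h = 1/187848 ≈ 5.3235e-6
h/r = (1/187848)/12492 = (1/187848)*(1/12492) = 1/2346597216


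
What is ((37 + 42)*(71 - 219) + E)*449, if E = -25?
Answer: -5260933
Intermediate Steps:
((37 + 42)*(71 - 219) + E)*449 = ((37 + 42)*(71 - 219) - 25)*449 = (79*(-148) - 25)*449 = (-11692 - 25)*449 = -11717*449 = -5260933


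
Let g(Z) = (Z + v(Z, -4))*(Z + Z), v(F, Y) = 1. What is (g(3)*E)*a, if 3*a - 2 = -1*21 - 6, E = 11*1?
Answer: -2200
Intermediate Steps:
E = 11
g(Z) = 2*Z*(1 + Z) (g(Z) = (Z + 1)*(Z + Z) = (1 + Z)*(2*Z) = 2*Z*(1 + Z))
a = -25/3 (a = 2/3 + (-1*21 - 6)/3 = 2/3 + (-21 - 6)/3 = 2/3 + (1/3)*(-27) = 2/3 - 9 = -25/3 ≈ -8.3333)
(g(3)*E)*a = ((2*3*(1 + 3))*11)*(-25/3) = ((2*3*4)*11)*(-25/3) = (24*11)*(-25/3) = 264*(-25/3) = -2200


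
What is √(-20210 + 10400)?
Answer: 3*I*√1090 ≈ 99.045*I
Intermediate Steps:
√(-20210 + 10400) = √(-9810) = 3*I*√1090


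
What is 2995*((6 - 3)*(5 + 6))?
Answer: 98835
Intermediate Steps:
2995*((6 - 3)*(5 + 6)) = 2995*(3*11) = 2995*33 = 98835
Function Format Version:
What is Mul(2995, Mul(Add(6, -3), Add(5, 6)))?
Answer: 98835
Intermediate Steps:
Mul(2995, Mul(Add(6, -3), Add(5, 6))) = Mul(2995, Mul(3, 11)) = Mul(2995, 33) = 98835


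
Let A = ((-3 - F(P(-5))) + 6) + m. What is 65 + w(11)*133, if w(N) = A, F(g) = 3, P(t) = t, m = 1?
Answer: 198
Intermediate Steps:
A = 1 (A = ((-3 - 1*3) + 6) + 1 = ((-3 - 3) + 6) + 1 = (-6 + 6) + 1 = 0 + 1 = 1)
w(N) = 1
65 + w(11)*133 = 65 + 1*133 = 65 + 133 = 198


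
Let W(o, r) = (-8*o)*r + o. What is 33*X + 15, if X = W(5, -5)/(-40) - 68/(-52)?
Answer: -11541/104 ≈ -110.97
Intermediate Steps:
W(o, r) = o - 8*o*r (W(o, r) = -8*o*r + o = o - 8*o*r)
X = -397/104 (X = (5*(1 - 8*(-5)))/(-40) - 68/(-52) = (5*(1 + 40))*(-1/40) - 68*(-1/52) = (5*41)*(-1/40) + 17/13 = 205*(-1/40) + 17/13 = -41/8 + 17/13 = -397/104 ≈ -3.8173)
33*X + 15 = 33*(-397/104) + 15 = -13101/104 + 15 = -11541/104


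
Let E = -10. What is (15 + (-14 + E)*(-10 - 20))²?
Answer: 540225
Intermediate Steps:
(15 + (-14 + E)*(-10 - 20))² = (15 + (-14 - 10)*(-10 - 20))² = (15 - 24*(-30))² = (15 + 720)² = 735² = 540225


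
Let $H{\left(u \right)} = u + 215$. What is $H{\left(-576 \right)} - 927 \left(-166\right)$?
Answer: $153521$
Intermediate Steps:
$H{\left(u \right)} = 215 + u$
$H{\left(-576 \right)} - 927 \left(-166\right) = \left(215 - 576\right) - 927 \left(-166\right) = -361 - -153882 = -361 + 153882 = 153521$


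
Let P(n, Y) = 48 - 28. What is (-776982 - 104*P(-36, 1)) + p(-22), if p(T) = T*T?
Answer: -778578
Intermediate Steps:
p(T) = T**2
P(n, Y) = 20
(-776982 - 104*P(-36, 1)) + p(-22) = (-776982 - 104*20) + (-22)**2 = (-776982 - 2080) + 484 = -779062 + 484 = -778578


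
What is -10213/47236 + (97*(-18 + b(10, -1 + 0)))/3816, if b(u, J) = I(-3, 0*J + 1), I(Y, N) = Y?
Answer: -1609435/2145864 ≈ -0.75002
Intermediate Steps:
b(u, J) = -3
-10213/47236 + (97*(-18 + b(10, -1 + 0)))/3816 = -10213/47236 + (97*(-18 - 3))/3816 = -10213*1/47236 + (97*(-21))*(1/3816) = -1459/6748 - 2037*1/3816 = -1459/6748 - 679/1272 = -1609435/2145864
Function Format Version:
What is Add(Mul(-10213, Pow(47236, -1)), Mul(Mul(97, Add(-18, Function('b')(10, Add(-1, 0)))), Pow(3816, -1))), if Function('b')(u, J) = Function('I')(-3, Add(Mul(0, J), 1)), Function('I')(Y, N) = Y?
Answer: Rational(-1609435, 2145864) ≈ -0.75002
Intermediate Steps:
Function('b')(u, J) = -3
Add(Mul(-10213, Pow(47236, -1)), Mul(Mul(97, Add(-18, Function('b')(10, Add(-1, 0)))), Pow(3816, -1))) = Add(Mul(-10213, Pow(47236, -1)), Mul(Mul(97, Add(-18, -3)), Pow(3816, -1))) = Add(Mul(-10213, Rational(1, 47236)), Mul(Mul(97, -21), Rational(1, 3816))) = Add(Rational(-1459, 6748), Mul(-2037, Rational(1, 3816))) = Add(Rational(-1459, 6748), Rational(-679, 1272)) = Rational(-1609435, 2145864)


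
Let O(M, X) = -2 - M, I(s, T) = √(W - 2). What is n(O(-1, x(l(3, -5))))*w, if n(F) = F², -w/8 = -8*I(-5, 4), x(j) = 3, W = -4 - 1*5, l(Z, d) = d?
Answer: 64*I*√11 ≈ 212.26*I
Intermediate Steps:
W = -9 (W = -4 - 5 = -9)
I(s, T) = I*√11 (I(s, T) = √(-9 - 2) = √(-11) = I*√11)
w = 64*I*√11 (w = -(-64)*I*√11 = 64*I*√11 ≈ 212.26*I)
n(O(-1, x(l(3, -5))))*w = (-2 - 1*(-1))²*(64*I*√11) = (-2 + 1)²*(64*I*√11) = (-1)²*(64*I*√11) = 1*(64*I*√11) = 64*I*√11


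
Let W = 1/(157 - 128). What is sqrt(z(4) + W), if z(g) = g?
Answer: 3*sqrt(377)/29 ≈ 2.0086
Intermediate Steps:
W = 1/29 ≈ 0.034483
sqrt(z(4) + W) = sqrt(4 + 1/29) = sqrt(117/29) = 3*sqrt(377)/29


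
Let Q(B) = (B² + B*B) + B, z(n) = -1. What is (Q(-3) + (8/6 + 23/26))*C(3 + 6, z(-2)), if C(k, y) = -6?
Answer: -1343/13 ≈ -103.31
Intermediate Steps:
Q(B) = B + 2*B² (Q(B) = (B² + B²) + B = 2*B² + B = B + 2*B²)
(Q(-3) + (8/6 + 23/26))*C(3 + 6, z(-2)) = (-3*(1 + 2*(-3)) + (8/6 + 23/26))*(-6) = (-3*(1 - 6) + (8*(⅙) + 23*(1/26)))*(-6) = (-3*(-5) + (4/3 + 23/26))*(-6) = (15 + 173/78)*(-6) = (1343/78)*(-6) = -1343/13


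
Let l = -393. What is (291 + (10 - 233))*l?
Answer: -26724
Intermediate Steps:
(291 + (10 - 233))*l = (291 + (10 - 233))*(-393) = (291 - 223)*(-393) = 68*(-393) = -26724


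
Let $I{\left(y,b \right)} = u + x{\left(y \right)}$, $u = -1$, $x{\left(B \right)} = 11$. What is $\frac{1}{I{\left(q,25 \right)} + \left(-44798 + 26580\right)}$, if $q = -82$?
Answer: $- \frac{1}{18208} \approx -5.4921 \cdot 10^{-5}$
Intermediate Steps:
$I{\left(y,b \right)} = 10$ ($I{\left(y,b \right)} = -1 + 11 = 10$)
$\frac{1}{I{\left(q,25 \right)} + \left(-44798 + 26580\right)} = \frac{1}{10 + \left(-44798 + 26580\right)} = \frac{1}{10 - 18218} = \frac{1}{-18208} = - \frac{1}{18208}$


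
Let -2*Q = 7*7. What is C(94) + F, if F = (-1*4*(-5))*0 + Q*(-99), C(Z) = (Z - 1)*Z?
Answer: 22335/2 ≈ 11168.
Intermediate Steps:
C(Z) = Z*(-1 + Z) (C(Z) = (-1 + Z)*Z = Z*(-1 + Z))
Q = -49/2 (Q = -7*7/2 = -½*49 = -49/2 ≈ -24.500)
F = 4851/2 (F = (-1*4*(-5))*0 - 49/2*(-99) = -4*(-5)*0 + 4851/2 = 20*0 + 4851/2 = 0 + 4851/2 = 4851/2 ≈ 2425.5)
C(94) + F = 94*(-1 + 94) + 4851/2 = 94*93 + 4851/2 = 8742 + 4851/2 = 22335/2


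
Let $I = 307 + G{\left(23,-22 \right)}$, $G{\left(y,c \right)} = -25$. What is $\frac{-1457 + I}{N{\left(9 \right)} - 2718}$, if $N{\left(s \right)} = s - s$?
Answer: $\frac{1175}{2718} \approx 0.4323$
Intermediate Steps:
$N{\left(s \right)} = 0$
$I = 282$ ($I = 307 - 25 = 282$)
$\frac{-1457 + I}{N{\left(9 \right)} - 2718} = \frac{-1457 + 282}{0 - 2718} = - \frac{1175}{-2718} = \left(-1175\right) \left(- \frac{1}{2718}\right) = \frac{1175}{2718}$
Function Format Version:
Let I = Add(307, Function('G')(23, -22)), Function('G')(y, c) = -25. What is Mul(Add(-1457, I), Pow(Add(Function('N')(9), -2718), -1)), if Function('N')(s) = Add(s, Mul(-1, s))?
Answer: Rational(1175, 2718) ≈ 0.43230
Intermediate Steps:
Function('N')(s) = 0
I = 282 (I = Add(307, -25) = 282)
Mul(Add(-1457, I), Pow(Add(Function('N')(9), -2718), -1)) = Mul(Add(-1457, 282), Pow(Add(0, -2718), -1)) = Mul(-1175, Pow(-2718, -1)) = Mul(-1175, Rational(-1, 2718)) = Rational(1175, 2718)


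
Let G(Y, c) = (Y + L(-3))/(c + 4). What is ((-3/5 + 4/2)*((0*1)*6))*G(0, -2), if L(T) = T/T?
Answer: 0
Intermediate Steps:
L(T) = 1
G(Y, c) = (1 + Y)/(4 + c) (G(Y, c) = (Y + 1)/(c + 4) = (1 + Y)/(4 + c))
((-3/5 + 4/2)*((0*1)*6))*G(0, -2) = ((-3/5 + 4/2)*((0*1)*6))*((1 + 0)/(4 - 2)) = ((-3*⅕ + 4*(½))*(0*6))*(1/2) = ((-⅗ + 2)*0)*((½)*1) = ((7/5)*0)*(½) = 0*(½) = 0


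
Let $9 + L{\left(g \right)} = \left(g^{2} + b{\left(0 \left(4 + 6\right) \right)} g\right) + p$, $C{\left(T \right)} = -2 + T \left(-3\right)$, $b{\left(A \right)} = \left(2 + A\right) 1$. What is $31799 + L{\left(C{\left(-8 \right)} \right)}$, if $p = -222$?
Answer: $32096$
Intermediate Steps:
$b{\left(A \right)} = 2 + A$
$C{\left(T \right)} = -2 - 3 T$
$L{\left(g \right)} = -231 + g^{2} + 2 g$ ($L{\left(g \right)} = -9 - \left(222 - g^{2} - \left(2 + 0 \left(4 + 6\right)\right) g\right) = -9 - \left(222 - g^{2} - \left(2 + 0 \cdot 10\right) g\right) = -9 - \left(222 - g^{2} - \left(2 + 0\right) g\right) = -9 - \left(222 - g^{2} - 2 g\right) = -9 + \left(-222 + g^{2} + 2 g\right) = -231 + g^{2} + 2 g$)
$31799 + L{\left(C{\left(-8 \right)} \right)} = 31799 + \left(-231 + \left(-2 - -24\right)^{2} + 2 \left(-2 - -24\right)\right) = 31799 + \left(-231 + \left(-2 + 24\right)^{2} + 2 \left(-2 + 24\right)\right) = 31799 + \left(-231 + 22^{2} + 2 \cdot 22\right) = 31799 + \left(-231 + 484 + 44\right) = 31799 + 297 = 32096$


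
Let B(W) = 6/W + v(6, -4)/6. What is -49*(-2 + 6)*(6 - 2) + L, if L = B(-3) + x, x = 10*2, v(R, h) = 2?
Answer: -2297/3 ≈ -765.67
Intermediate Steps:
x = 20
B(W) = 1/3 + 6/W (B(W) = 6/W + 2/6 = 6/W + 2*(1/6) = 6/W + 1/3 = 1/3 + 6/W)
L = 55/3 (L = (1/3)*(18 - 3)/(-3) + 20 = (1/3)*(-1/3)*15 + 20 = -5/3 + 20 = 55/3 ≈ 18.333)
-49*(-2 + 6)*(6 - 2) + L = -49*(-2 + 6)*(6 - 2) + 55/3 = -196*4 + 55/3 = -49*16 + 55/3 = -784 + 55/3 = -2297/3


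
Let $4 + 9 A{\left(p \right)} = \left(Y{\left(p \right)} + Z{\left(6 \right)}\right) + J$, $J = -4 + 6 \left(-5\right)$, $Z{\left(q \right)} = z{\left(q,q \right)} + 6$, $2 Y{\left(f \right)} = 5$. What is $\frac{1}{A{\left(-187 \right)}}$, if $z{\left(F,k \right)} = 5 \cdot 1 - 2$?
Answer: $- \frac{18}{53} \approx -0.33962$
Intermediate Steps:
$Y{\left(f \right)} = \frac{5}{2}$ ($Y{\left(f \right)} = \frac{1}{2} \cdot 5 = \frac{5}{2}$)
$z{\left(F,k \right)} = 3$ ($z{\left(F,k \right)} = 5 - 2 = 3$)
$Z{\left(q \right)} = 9$ ($Z{\left(q \right)} = 3 + 6 = 9$)
$J = -34$ ($J = -4 - 30 = -34$)
$A{\left(p \right)} = - \frac{53}{18}$ ($A{\left(p \right)} = - \frac{4}{9} + \frac{\left(\frac{5}{2} + 9\right) - 34}{9} = - \frac{4}{9} + \frac{\frac{23}{2} - 34}{9} = - \frac{4}{9} + \frac{1}{9} \left(- \frac{45}{2}\right) = - \frac{4}{9} - \frac{5}{2} = - \frac{53}{18}$)
$\frac{1}{A{\left(-187 \right)}} = \frac{1}{- \frac{53}{18}} = - \frac{18}{53}$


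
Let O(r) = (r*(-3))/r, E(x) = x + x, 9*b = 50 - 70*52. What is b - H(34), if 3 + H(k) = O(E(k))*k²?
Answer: 27649/9 ≈ 3072.1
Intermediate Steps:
b = -3590/9 (b = (50 - 70*52)/9 = (50 - 3640)/9 = (⅑)*(-3590) = -3590/9 ≈ -398.89)
E(x) = 2*x
O(r) = -3 (O(r) = (-3*r)/r = -3)
H(k) = -3 - 3*k²
b - H(34) = -3590/9 - (-3 - 3*34²) = -3590/9 - (-3 - 3*1156) = -3590/9 - (-3 - 3468) = -3590/9 - 1*(-3471) = -3590/9 + 3471 = 27649/9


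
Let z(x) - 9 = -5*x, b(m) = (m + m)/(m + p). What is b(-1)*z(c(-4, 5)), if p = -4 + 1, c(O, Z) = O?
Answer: 29/2 ≈ 14.500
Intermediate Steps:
p = -3
b(m) = 2*m/(-3 + m) (b(m) = (m + m)/(m - 3) = (2*m)/(-3 + m) = 2*m/(-3 + m))
z(x) = 9 - 5*x
b(-1)*z(c(-4, 5)) = (2*(-1)/(-3 - 1))*(9 - 5*(-4)) = (2*(-1)/(-4))*(9 + 20) = (2*(-1)*(-¼))*29 = (½)*29 = 29/2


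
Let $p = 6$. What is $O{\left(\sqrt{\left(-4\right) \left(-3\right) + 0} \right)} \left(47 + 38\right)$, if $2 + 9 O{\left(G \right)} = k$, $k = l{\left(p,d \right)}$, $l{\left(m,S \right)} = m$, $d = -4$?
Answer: $\frac{340}{9} \approx 37.778$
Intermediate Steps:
$k = 6$
$O{\left(G \right)} = \frac{4}{9}$ ($O{\left(G \right)} = - \frac{2}{9} + \frac{1}{9} \cdot 6 = - \frac{2}{9} + \frac{2}{3} = \frac{4}{9}$)
$O{\left(\sqrt{\left(-4\right) \left(-3\right) + 0} \right)} \left(47 + 38\right) = \frac{4 \left(47 + 38\right)}{9} = \frac{4}{9} \cdot 85 = \frac{340}{9}$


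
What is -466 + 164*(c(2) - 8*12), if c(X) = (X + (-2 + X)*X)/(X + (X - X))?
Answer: -16046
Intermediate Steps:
c(X) = (X + X*(-2 + X))/X (c(X) = (X + X*(-2 + X))/(X + 0) = (X + X*(-2 + X))/X)
-466 + 164*(c(2) - 8*12) = -466 + 164*((-1 + 2) - 8*12) = -466 + 164*(1 - 96) = -466 + 164*(-95) = -466 - 15580 = -16046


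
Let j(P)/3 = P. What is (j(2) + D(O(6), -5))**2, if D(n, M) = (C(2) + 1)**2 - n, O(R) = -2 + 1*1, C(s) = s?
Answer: 256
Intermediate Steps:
O(R) = -1 (O(R) = -2 + 1 = -1)
j(P) = 3*P
D(n, M) = 9 - n (D(n, M) = (2 + 1)**2 - n = 3**2 - n = 9 - n)
(j(2) + D(O(6), -5))**2 = (3*2 + (9 - 1*(-1)))**2 = (6 + (9 + 1))**2 = (6 + 10)**2 = 16**2 = 256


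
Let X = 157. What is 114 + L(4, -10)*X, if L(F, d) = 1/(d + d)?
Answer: 2123/20 ≈ 106.15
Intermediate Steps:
L(F, d) = 1/(2*d)
114 + L(4, -10)*X = 114 + ((1/2)/(-10))*157 = 114 + ((1/2)*(-1/10))*157 = 114 - 1/20*157 = 114 - 157/20 = 2123/20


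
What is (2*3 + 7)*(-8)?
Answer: -104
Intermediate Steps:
(2*3 + 7)*(-8) = (6 + 7)*(-8) = 13*(-8) = -104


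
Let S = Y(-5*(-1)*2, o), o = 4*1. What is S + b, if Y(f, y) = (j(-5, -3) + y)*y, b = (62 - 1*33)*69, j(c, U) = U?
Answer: 2005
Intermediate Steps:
o = 4
b = 2001 (b = (62 - 33)*69 = 29*69 = 2001)
Y(f, y) = y*(-3 + y) (Y(f, y) = (-3 + y)*y = y*(-3 + y))
S = 4 (S = 4*(-3 + 4) = 4*1 = 4)
S + b = 4 + 2001 = 2005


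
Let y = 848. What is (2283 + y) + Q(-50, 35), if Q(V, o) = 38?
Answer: 3169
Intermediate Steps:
(2283 + y) + Q(-50, 35) = (2283 + 848) + 38 = 3131 + 38 = 3169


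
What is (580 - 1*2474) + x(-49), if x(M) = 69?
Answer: -1825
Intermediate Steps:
(580 - 1*2474) + x(-49) = (580 - 1*2474) + 69 = (580 - 2474) + 69 = -1894 + 69 = -1825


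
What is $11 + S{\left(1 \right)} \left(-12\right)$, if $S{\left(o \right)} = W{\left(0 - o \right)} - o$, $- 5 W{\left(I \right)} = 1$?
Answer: $\frac{127}{5} \approx 25.4$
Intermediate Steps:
$W{\left(I \right)} = - \frac{1}{5}$ ($W{\left(I \right)} = \left(- \frac{1}{5}\right) 1 = - \frac{1}{5}$)
$S{\left(o \right)} = - \frac{1}{5} - o$
$11 + S{\left(1 \right)} \left(-12\right) = 11 + \left(- \frac{1}{5} - 1\right) \left(-12\right) = 11 - - \frac{72}{5} = 11 + \frac{72}{5} = \frac{127}{5}$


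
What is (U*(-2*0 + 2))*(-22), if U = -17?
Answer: 748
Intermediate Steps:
(U*(-2*0 + 2))*(-22) = -17*(-2*0 + 2)*(-22) = -17*(0 + 2)*(-22) = -17*2*(-22) = -34*(-22) = 748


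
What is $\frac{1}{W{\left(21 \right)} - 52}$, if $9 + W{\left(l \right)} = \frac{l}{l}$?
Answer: $- \frac{1}{60} \approx -0.016667$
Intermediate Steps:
$W{\left(l \right)} = -8$ ($W{\left(l \right)} = -9 + \frac{l}{l} = -9 + 1 = -8$)
$\frac{1}{W{\left(21 \right)} - 52} = \frac{1}{-8 - 52} = \frac{1}{-60} = - \frac{1}{60}$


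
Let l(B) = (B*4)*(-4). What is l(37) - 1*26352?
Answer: -26944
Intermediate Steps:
l(B) = -16*B (l(B) = (4*B)*(-4) = -16*B)
l(37) - 1*26352 = -16*37 - 1*26352 = -592 - 26352 = -26944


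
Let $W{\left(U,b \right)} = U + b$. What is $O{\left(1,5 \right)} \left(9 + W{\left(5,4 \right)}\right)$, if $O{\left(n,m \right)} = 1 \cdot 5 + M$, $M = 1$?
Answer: $108$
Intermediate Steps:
$O{\left(n,m \right)} = 6$ ($O{\left(n,m \right)} = 1 \cdot 5 + 1 = 5 + 1 = 6$)
$O{\left(1,5 \right)} \left(9 + W{\left(5,4 \right)}\right) = 6 \left(9 + \left(5 + 4\right)\right) = 6 \left(9 + 9\right) = 6 \cdot 18 = 108$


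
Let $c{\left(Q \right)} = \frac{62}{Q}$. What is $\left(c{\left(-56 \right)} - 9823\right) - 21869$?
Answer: $- \frac{887407}{28} \approx -31693.0$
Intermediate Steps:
$\left(c{\left(-56 \right)} - 9823\right) - 21869 = \left(\frac{62}{-56} - 9823\right) - 21869 = \left(62 \left(- \frac{1}{56}\right) - 9823\right) - 21869 = \left(- \frac{31}{28} - 9823\right) - 21869 = - \frac{275075}{28} - 21869 = - \frac{887407}{28}$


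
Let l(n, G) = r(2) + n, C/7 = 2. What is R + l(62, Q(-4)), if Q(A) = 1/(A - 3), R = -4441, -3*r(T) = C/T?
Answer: -13144/3 ≈ -4381.3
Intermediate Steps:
C = 14 (C = 7*2 = 14)
r(T) = -14/(3*T)
Q(A) = 1/(-3 + A)
l(n, G) = -7/3 + n (l(n, G) = -14/3/2 + n = -14/3*1/2 + n = -7/3 + n)
R + l(62, Q(-4)) = -4441 + (-7/3 + 62) = -4441 + 179/3 = -13144/3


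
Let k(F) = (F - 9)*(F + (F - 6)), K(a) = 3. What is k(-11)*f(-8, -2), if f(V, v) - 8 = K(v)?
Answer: 6160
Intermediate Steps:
f(V, v) = 11 (f(V, v) = 8 + 3 = 11)
k(F) = (-9 + F)*(-6 + 2*F) (k(F) = (-9 + F)*(F + (-6 + F)) = (-9 + F)*(-6 + 2*F))
k(-11)*f(-8, -2) = (54 - 24*(-11) + 2*(-11)²)*11 = (54 + 264 + 2*121)*11 = (54 + 264 + 242)*11 = 560*11 = 6160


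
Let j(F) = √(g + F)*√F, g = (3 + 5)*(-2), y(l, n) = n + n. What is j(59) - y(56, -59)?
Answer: 118 + √2537 ≈ 168.37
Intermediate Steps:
y(l, n) = 2*n
g = -16 (g = 8*(-2) = -16)
j(F) = √F*√(-16 + F) (j(F) = √(-16 + F)*√F = √F*√(-16 + F))
j(59) - y(56, -59) = √59*√(-16 + 59) - 2*(-59) = √59*√43 - 1*(-118) = √2537 + 118 = 118 + √2537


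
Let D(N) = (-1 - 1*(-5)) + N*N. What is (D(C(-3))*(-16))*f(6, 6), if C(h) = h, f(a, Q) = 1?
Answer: -208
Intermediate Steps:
D(N) = 4 + N² (D(N) = (-1 + 5) + N² = 4 + N²)
(D(C(-3))*(-16))*f(6, 6) = ((4 + (-3)²)*(-16))*1 = ((4 + 9)*(-16))*1 = (13*(-16))*1 = -208*1 = -208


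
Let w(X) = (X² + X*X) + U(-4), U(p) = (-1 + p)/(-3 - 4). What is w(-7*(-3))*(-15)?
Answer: -92685/7 ≈ -13241.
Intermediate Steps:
U(p) = ⅐ - p/7 (U(p) = (-1 + p)/(-7) = (-1 + p)*(-⅐) = ⅐ - p/7)
w(X) = 5/7 + 2*X² (w(X) = (X² + X*X) + (⅐ - ⅐*(-4)) = (X² + X²) + (⅐ + 4/7) = 2*X² + 5/7 = 5/7 + 2*X²)
w(-7*(-3))*(-15) = (5/7 + 2*(-7*(-3))²)*(-15) = (5/7 + 2*21²)*(-15) = (5/7 + 2*441)*(-15) = (5/7 + 882)*(-15) = (6179/7)*(-15) = -92685/7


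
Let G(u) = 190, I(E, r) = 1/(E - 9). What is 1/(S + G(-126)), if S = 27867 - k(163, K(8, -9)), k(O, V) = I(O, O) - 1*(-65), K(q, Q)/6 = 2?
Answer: 154/4310767 ≈ 3.5724e-5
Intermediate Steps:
I(E, r) = 1/(-9 + E)
K(q, Q) = 12 (K(q, Q) = 6*2 = 12)
k(O, V) = 65 + 1/(-9 + O) (k(O, V) = 1/(-9 + O) - 1*(-65) = 1/(-9 + O) + 65 = 65 + 1/(-9 + O))
S = 4281507/154 (S = 27867 - (-584 + 65*163)/(-9 + 163) = 27867 - (-584 + 10595)/154 = 27867 - 10011/154 = 4281507/154 ≈ 27802.)
1/(S + G(-126)) = 1/(4281507/154 + 190) = 1/(4310767/154) = 154/4310767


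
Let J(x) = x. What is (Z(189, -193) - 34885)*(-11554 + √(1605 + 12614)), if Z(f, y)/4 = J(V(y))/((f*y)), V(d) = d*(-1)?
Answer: 76178630026/189 - 6593269*√14219/189 ≈ 3.9890e+8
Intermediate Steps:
V(d) = -d
Z(f, y) = -4/f (Z(f, y) = 4*((-y)/((f*y))) = 4*((-y)*(1/(f*y))) = 4*(-1/f) = -4/f)
(Z(189, -193) - 34885)*(-11554 + √(1605 + 12614)) = (-4/189 - 34885)*(-11554 + √(1605 + 12614)) = (-4*1/189 - 34885)*(-11554 + √14219) = (-4/189 - 34885)*(-11554 + √14219) = -6593269*(-11554 + √14219)/189 = 76178630026/189 - 6593269*√14219/189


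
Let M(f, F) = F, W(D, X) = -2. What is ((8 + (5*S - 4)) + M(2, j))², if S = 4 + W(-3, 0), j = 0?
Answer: 196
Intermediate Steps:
S = 2 (S = 4 - 2 = 2)
((8 + (5*S - 4)) + M(2, j))² = ((8 + (5*2 - 4)) + 0)² = ((8 + (10 - 4)) + 0)² = ((8 + 6) + 0)² = (14 + 0)² = 14² = 196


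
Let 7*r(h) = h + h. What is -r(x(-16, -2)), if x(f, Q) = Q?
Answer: 4/7 ≈ 0.57143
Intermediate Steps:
r(h) = 2*h/7 (r(h) = (h + h)/7 = (2*h)/7 = 2*h/7)
-r(x(-16, -2)) = -2*(-2)/7 = -1*(-4/7) = 4/7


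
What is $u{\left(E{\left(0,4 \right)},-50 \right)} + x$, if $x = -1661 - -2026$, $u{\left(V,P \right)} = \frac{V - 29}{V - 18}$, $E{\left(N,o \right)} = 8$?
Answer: $\frac{3671}{10} \approx 367.1$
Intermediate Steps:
$u{\left(V,P \right)} = \frac{-29 + V}{-18 + V}$
$x = 365$ ($x = -1661 + 2026 = 365$)
$u{\left(E{\left(0,4 \right)},-50 \right)} + x = \frac{-29 + 8}{-18 + 8} + 365 = \frac{1}{-10} \left(-21\right) + 365 = \left(- \frac{1}{10}\right) \left(-21\right) + 365 = \frac{21}{10} + 365 = \frac{3671}{10}$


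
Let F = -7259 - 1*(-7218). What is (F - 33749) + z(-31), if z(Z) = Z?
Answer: -33821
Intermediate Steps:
F = -41 (F = -7259 + 7218 = -41)
(F - 33749) + z(-31) = (-41 - 33749) - 31 = -33790 - 31 = -33821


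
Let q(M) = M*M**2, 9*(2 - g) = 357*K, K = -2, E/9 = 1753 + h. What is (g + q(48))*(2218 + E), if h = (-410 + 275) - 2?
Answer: 5565319240/3 ≈ 1.8551e+9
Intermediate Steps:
h = -137 (h = -135 - 2 = -137)
E = 14544 (E = 9*(1753 - 137) = 9*1616 = 14544)
g = 244/3 (g = 2 - 119*(-2)/3 = 2 - 1/9*(-714) = 2 + 238/3 = 244/3 ≈ 81.333)
q(M) = M**3
(g + q(48))*(2218 + E) = (244/3 + 48**3)*(2218 + 14544) = (244/3 + 110592)*16762 = (332020/3)*16762 = 5565319240/3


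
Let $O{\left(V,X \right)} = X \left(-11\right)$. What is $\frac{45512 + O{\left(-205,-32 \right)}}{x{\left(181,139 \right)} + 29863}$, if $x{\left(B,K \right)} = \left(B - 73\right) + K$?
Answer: $\frac{22932}{15055} \approx 1.5232$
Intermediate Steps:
$x{\left(B,K \right)} = -73 + B + K$ ($x{\left(B,K \right)} = \left(-73 + B\right) + K = -73 + B + K$)
$O{\left(V,X \right)} = - 11 X$
$\frac{45512 + O{\left(-205,-32 \right)}}{x{\left(181,139 \right)} + 29863} = \frac{45512 - -352}{\left(-73 + 181 + 139\right) + 29863} = \frac{45512 + 352}{247 + 29863} = \frac{45864}{30110} = 45864 \cdot \frac{1}{30110} = \frac{22932}{15055}$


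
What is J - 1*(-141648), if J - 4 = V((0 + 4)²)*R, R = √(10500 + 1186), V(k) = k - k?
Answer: 141652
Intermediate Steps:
V(k) = 0
R = √11686 ≈ 108.10
J = 4 (J = 4 + 0*√11686 = 4 + 0 = 4)
J - 1*(-141648) = 4 - 1*(-141648) = 4 + 141648 = 141652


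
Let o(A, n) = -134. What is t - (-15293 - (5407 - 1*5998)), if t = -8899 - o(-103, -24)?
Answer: 5937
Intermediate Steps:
t = -8765 (t = -8899 - 1*(-134) = -8899 + 134 = -8765)
t - (-15293 - (5407 - 1*5998)) = -8765 - (-15293 - (5407 - 1*5998)) = -8765 - (-15293 - (5407 - 5998)) = -8765 - (-15293 - 1*(-591)) = -8765 - (-15293 + 591) = -8765 - 1*(-14702) = -8765 + 14702 = 5937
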